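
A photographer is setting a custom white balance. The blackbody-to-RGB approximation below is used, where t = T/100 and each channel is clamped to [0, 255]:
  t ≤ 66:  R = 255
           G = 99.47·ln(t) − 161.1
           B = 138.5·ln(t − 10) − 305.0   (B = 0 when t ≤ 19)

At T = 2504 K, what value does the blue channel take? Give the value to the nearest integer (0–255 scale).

t = 2504/100 = 25.04; the t ≤ 66 branch applies.
B = 138.5·ln(25.04 − 10) − 305.0 = 138.5·ln 15.04 − 305.0 = 138.5·2.7107 − 305.0 = 70.434.
Rounded: 70.

70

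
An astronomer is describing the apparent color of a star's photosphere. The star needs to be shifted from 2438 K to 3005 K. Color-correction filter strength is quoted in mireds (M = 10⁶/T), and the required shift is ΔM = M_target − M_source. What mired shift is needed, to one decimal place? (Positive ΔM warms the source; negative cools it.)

-77.4 mireds

M_source = 10⁶/2438 = 410.172; M_target = 10⁶/3005 = 332.779.
ΔM = 332.779 − 410.172 = -77.394 → -77.4 mireds, a cooling shift.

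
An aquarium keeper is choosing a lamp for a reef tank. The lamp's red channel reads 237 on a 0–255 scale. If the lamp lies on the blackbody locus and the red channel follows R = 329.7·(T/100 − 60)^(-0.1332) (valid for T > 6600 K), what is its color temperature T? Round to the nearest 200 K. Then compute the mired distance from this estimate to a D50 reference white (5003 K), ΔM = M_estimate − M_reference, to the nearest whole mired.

(t − 60)^(-0.1332) = 237/329.7 = 0.71884.
t − 60 = 0.71884^(1/-0.1332) = 0.71884^(-7.508) = 11.922, so t = 71.922.
T = 100·t = 7192 K → 7200 K to the nearest 200 K.
M_estimate = 10⁶/7200 = 138.89; M_reference = 10⁶/5003 = 199.88.
ΔM = 138.89 − 199.88 = -60.99 → -61 mireds.

-61 mireds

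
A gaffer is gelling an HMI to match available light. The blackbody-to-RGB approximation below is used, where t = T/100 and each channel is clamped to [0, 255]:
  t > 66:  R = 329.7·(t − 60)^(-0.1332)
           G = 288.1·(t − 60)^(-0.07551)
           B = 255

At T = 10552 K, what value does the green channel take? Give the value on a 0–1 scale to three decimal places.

t = 10552/100 = 105.52; the t > 66 branch applies.
G = 288.1·(105.52 − 60)^(-0.07551) = 288.1·45.52^(-0.07551) = 288.1·0.74953 = 215.940.
On a 0–1 scale: 215.940/255 = 0.8468 → 0.847.

0.847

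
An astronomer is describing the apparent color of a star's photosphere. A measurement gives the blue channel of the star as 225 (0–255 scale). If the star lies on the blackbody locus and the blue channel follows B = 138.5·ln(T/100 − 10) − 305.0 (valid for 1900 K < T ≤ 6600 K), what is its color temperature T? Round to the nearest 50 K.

5600 K

ln(t − 10) = (225 + 305.0) / 138.5 = 3.8267.
t − 10 = e^3.8267 = 45.911, so t = 55.911.
T = 100·t = 5591 K → 5600 K to the nearest 50 K.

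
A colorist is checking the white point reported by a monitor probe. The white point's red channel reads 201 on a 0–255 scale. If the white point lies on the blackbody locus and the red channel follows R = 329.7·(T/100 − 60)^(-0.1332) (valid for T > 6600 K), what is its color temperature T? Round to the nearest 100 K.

(t − 60)^(-0.1332) = 201/329.7 = 0.60965.
t − 60 = 0.60965^(1/-0.1332) = 0.60965^(-7.508) = 41.071, so t = 101.071.
T = 100·t = 10107 K → 10100 K to the nearest 100 K.

10100 K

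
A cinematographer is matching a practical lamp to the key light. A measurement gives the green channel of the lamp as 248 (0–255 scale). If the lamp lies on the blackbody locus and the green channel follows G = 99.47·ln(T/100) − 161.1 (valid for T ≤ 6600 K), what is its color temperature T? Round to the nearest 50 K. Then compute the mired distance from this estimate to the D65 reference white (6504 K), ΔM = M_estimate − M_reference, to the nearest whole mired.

ln t = (248 + 161.1) / 99.47 = 4.1128.
t = e^4.1128 = 61.117.
T = 100·t = 6112 K → 6100 K to the nearest 50 K.
M_estimate = 10⁶/6100 = 163.93; M_reference = 10⁶/6504 = 153.75.
ΔM = 163.93 − 153.75 = 10.18 → +10 mireds.

+10 mireds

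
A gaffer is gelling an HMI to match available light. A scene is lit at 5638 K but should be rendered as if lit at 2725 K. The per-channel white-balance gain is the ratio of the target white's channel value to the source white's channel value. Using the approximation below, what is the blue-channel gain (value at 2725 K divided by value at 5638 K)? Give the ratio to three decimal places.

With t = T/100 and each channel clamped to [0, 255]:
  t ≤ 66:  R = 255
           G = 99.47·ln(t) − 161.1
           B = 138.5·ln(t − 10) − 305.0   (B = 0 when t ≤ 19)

0.395

At 5638 K (t = 56.38):
  B = 138.5·ln(56.38 − 10) − 305.0 = 138.5·ln 46.38 − 305.0 = 138.5·3.8369 − 305.0 = 226.406.
At 2725 K (t = 27.25):
  B = 138.5·ln(27.25 − 10) − 305.0 = 138.5·ln 17.25 − 305.0 = 138.5·2.8478 − 305.0 = 89.422.
Gain = 89.422 / 226.406 = 0.3950 → 0.395.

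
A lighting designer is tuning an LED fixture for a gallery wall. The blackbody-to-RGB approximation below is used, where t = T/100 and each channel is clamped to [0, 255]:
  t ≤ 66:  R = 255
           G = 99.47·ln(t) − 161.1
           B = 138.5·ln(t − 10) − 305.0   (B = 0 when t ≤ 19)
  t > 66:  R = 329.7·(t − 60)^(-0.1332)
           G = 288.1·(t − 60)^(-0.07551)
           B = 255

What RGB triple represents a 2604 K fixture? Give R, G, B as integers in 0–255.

R=255, G=163, B=79

t = 2604/100 = 26.04; the t ≤ 66 branch applies.
R = 255 by definition for t ≤ 66.
G = 99.47·ln 26.04 − 161.1 = 99.47·3.2596 − 161.1 = 163.136.
B = 138.5·ln(26.04 − 10) − 305.0 = 138.5·ln 16.04 − 305.0 = 138.5·2.7751 − 305.0 = 79.349.
Rounded: (255, 163, 79).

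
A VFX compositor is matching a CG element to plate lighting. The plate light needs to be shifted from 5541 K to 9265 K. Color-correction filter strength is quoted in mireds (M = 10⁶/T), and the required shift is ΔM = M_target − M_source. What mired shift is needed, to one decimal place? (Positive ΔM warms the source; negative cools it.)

-72.5 mireds

M_source = 10⁶/5541 = 180.473; M_target = 10⁶/9265 = 107.933.
ΔM = 107.933 − 180.473 = -72.540 → -72.5 mireds, a cooling shift.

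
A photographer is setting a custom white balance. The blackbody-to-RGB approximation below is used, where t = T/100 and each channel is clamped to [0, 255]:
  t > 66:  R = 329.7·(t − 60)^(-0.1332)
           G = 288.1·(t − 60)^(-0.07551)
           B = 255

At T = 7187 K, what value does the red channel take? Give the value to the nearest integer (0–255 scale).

t = 7187/100 = 71.87; the t > 66 branch applies.
R = 329.7·(71.87 − 60)^(-0.1332) = 329.7·11.87^(-0.1332) = 329.7·0.71926 = 237.139.
Rounded: 237.

237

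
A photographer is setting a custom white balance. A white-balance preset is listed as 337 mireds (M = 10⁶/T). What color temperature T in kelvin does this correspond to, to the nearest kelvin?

T = 10⁶ / 337 = 2967.36 K → 2967 K.

2967 K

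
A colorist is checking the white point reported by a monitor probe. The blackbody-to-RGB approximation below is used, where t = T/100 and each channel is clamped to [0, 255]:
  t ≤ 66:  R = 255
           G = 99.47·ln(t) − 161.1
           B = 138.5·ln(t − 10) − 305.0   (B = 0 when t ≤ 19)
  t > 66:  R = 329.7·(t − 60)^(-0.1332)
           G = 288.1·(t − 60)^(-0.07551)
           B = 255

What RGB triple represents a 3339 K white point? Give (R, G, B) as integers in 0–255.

t = 3339/100 = 33.39; the t ≤ 66 branch applies.
R = 255 by definition for t ≤ 66.
G = 99.47·ln 33.39 − 161.1 = 99.47·3.5083 − 161.1 = 187.866.
B = 138.5·ln(33.39 − 10) − 305.0 = 138.5·ln 23.39 − 305.0 = 138.5·3.1523 − 305.0 = 131.595.
Rounded: (255, 188, 132).

(255, 188, 132)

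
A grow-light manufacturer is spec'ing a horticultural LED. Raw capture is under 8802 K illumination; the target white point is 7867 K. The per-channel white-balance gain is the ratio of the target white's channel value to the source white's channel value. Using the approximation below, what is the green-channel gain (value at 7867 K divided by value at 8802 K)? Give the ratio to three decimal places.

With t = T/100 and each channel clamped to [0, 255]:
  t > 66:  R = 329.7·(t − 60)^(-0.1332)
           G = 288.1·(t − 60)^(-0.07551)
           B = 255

1.031

At 8802 K (t = 88.02):
  G = 288.1·(88.02 − 60)^(-0.07551) = 288.1·28.02^(-0.07551) = 288.1·0.77750 = 223.998.
At 7867 K (t = 78.67):
  G = 288.1·(78.67 − 60)^(-0.07551) = 288.1·18.67^(-0.07551) = 288.1·0.80171 = 230.972.
Gain = 230.972 / 223.998 = 1.0311 → 1.031.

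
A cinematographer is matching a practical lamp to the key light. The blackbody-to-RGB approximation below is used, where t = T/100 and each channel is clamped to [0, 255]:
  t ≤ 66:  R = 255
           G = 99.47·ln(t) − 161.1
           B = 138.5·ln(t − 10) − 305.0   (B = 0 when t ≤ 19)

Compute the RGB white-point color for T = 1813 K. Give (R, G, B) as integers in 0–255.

(255, 127, 0)

t = 1813/100 = 18.13; the t ≤ 66 branch applies.
R = 255 by definition for t ≤ 66.
G = 99.47·ln 18.13 − 161.1 = 99.47·2.8976 − 161.1 = 127.121.
t = 18.13 ≤ 19, so B = 0.
Rounded: (255, 127, 0).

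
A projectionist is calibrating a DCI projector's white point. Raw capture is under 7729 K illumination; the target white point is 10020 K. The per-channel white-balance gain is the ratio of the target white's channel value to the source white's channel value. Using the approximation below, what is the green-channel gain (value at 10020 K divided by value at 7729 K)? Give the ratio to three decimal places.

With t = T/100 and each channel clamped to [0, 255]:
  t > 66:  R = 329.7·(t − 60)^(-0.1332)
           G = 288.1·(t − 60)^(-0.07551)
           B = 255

At 7729 K (t = 77.29):
  G = 288.1·(77.29 − 60)^(-0.07551) = 288.1·17.29^(-0.07551) = 288.1·0.80637 = 232.315.
At 10020 K (t = 100.2):
  G = 288.1·(100.2 − 60)^(-0.07551) = 288.1·40.2^(-0.07551) = 288.1·0.75660 = 217.976.
Gain = 217.976 / 232.315 = 0.9383 → 0.938.

0.938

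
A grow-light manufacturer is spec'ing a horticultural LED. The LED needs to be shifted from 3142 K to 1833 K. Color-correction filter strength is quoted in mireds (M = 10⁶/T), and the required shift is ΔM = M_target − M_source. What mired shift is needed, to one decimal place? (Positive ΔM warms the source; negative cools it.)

M_source = 10⁶/3142 = 318.269; M_target = 10⁶/1833 = 545.554.
ΔM = 545.554 − 318.269 = 227.285 → +227.3 mireds, a warming shift.

+227.3 mireds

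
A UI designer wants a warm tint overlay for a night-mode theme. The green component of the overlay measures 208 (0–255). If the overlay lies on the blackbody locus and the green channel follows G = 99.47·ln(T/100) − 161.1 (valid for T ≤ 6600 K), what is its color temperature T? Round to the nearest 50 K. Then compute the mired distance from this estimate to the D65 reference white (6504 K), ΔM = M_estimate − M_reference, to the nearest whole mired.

+90 mireds

ln t = (208 + 161.1) / 99.47 = 3.7107.
t = e^3.7107 = 40.881.
T = 100·t = 4088 K → 4100 K to the nearest 50 K.
M_estimate = 10⁶/4100 = 243.90; M_reference = 10⁶/6504 = 153.75.
ΔM = 243.90 − 153.75 = 90.15 → +90 mireds.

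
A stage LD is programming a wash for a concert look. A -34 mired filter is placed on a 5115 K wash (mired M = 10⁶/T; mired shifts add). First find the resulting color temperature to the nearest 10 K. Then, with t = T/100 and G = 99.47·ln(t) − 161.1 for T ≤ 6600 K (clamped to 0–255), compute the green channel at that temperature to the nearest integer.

M_in = 10⁶/5115 = 195.50; M_out = 195.50 + (-34) = 161.50.
T_out = 10⁶/161.50 = 6191.8 K → 6190 K; t = 61.9.
G = 99.47·ln 61.9 − 161.1 = 99.47·4.1255 − 161.1 = 249.265.
Rounded: 249.

249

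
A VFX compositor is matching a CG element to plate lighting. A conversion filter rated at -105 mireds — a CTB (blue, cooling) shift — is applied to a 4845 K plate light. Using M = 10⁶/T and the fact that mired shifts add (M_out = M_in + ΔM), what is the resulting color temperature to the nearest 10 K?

9860 K

M_in = 10⁶/4845 = 206.40 mireds.
M_out = 206.40 + (-105) = 101.40 mireds.
T_out = 10⁶/101.40 = 9862.1 K → 9860 K.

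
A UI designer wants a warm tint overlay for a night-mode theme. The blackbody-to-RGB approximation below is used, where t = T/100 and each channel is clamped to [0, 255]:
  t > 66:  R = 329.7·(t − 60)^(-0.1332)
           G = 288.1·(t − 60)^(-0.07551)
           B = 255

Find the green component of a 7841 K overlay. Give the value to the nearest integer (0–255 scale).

231

t = 7841/100 = 78.41; the t > 66 branch applies.
G = 288.1·(78.41 − 60)^(-0.07551) = 288.1·18.41^(-0.07551) = 288.1·0.80256 = 231.217.
Rounded: 231.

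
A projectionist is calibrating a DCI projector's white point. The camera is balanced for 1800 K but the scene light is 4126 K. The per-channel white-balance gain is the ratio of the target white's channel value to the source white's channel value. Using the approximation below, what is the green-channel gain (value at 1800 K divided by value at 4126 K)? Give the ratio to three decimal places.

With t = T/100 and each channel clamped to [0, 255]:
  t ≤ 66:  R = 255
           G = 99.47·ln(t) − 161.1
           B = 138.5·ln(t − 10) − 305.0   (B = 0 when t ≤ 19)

At 4126 K (t = 41.26):
  G = 99.47·ln 41.26 − 161.1 = 99.47·3.7199 − 161.1 = 208.918.
At 1800 K (t = 18):
  G = 99.47·ln 18 − 161.1 = 99.47·2.8904 − 161.1 = 126.405.
Gain = 126.405 / 208.918 = 0.6050 → 0.605.

0.605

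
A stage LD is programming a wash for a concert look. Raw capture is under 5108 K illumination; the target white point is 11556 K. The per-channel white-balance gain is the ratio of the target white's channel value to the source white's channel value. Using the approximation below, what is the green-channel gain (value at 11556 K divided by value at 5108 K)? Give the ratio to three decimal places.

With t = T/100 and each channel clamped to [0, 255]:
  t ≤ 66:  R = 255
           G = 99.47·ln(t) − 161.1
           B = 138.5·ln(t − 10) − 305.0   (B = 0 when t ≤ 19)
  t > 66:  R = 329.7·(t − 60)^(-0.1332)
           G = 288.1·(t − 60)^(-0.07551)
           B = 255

At 5108 K (t = 51.08):
  G = 99.47·ln 51.08 − 161.1 = 99.47·3.9334 − 161.1 = 230.155.
At 11556 K (t = 115.56):
  G = 288.1·(115.56 − 60)^(-0.07551) = 288.1·55.56^(-0.07551) = 288.1·0.73833 = 212.714.
Gain = 212.714 / 230.155 = 0.9242 → 0.924.

0.924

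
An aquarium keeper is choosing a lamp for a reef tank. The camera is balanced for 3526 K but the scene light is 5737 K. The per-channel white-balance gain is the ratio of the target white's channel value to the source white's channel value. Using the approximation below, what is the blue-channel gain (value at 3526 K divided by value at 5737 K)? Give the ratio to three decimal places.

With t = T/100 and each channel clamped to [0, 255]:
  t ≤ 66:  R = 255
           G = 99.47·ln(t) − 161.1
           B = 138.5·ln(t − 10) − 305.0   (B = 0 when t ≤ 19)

At 5737 K (t = 57.37):
  B = 138.5·ln(57.37 − 10) − 305.0 = 138.5·ln 47.37 − 305.0 = 138.5·3.8580 − 305.0 = 229.331.
At 3526 K (t = 35.26):
  B = 138.5·ln(35.26 − 10) − 305.0 = 138.5·ln 25.26 − 305.0 = 138.5·3.2292 − 305.0 = 142.247.
Gain = 142.247 / 229.331 = 0.6203 → 0.620.

0.620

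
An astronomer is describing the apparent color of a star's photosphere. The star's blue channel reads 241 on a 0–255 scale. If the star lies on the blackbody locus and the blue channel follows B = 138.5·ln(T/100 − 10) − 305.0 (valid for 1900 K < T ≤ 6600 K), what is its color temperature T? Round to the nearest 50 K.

ln(t − 10) = (241 + 305.0) / 138.5 = 3.9422.
t − 10 = e^3.9422 = 51.534, so t = 61.534.
T = 100·t = 6153 K → 6150 K to the nearest 50 K.

6150 K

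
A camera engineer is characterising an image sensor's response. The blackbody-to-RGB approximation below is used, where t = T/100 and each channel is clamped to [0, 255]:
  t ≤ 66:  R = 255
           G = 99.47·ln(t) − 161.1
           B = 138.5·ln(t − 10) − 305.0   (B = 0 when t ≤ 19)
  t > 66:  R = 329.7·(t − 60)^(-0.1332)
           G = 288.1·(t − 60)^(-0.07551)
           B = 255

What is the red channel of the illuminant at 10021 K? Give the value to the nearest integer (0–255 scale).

t = 10021/100 = 100.21; the t > 66 branch applies.
R = 329.7·(100.21 − 60)^(-0.1332) = 329.7·40.21^(-0.1332) = 329.7·0.61137 = 201.568.
Rounded: 202.

202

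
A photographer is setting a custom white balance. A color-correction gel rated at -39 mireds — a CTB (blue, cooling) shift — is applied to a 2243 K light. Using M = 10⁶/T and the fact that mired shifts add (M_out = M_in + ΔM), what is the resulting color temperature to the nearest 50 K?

2450 K

M_in = 10⁶/2243 = 445.83 mireds.
M_out = 445.83 + (-39) = 406.83 mireds.
T_out = 10⁶/406.83 = 2458.0 K → 2450 K.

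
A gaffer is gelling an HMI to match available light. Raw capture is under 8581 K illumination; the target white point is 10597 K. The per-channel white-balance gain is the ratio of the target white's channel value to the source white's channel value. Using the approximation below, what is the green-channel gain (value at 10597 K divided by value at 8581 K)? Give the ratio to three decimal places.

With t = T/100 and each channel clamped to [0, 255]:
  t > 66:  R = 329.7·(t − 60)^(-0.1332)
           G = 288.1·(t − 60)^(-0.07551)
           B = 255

0.957

At 8581 K (t = 85.81):
  G = 288.1·(85.81 − 60)^(-0.07551) = 288.1·25.81^(-0.07551) = 288.1·0.78234 = 225.392.
At 10597 K (t = 105.97):
  G = 288.1·(105.97 − 60)^(-0.07551) = 288.1·45.97^(-0.07551) = 288.1·0.74897 = 215.779.
Gain = 215.779 / 225.392 = 0.9573 → 0.957.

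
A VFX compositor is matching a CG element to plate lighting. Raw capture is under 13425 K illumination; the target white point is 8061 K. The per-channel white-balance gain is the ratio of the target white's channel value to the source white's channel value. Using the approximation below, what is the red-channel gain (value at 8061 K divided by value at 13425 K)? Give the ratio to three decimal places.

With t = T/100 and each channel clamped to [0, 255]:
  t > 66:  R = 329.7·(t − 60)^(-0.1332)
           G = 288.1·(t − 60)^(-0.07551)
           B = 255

At 13425 K (t = 134.25):
  R = 329.7·(134.25 − 60)^(-0.1332) = 329.7·74.25^(-0.1332) = 329.7·0.56341 = 185.756.
At 8061 K (t = 80.61):
  R = 329.7·(80.61 − 60)^(-0.1332) = 329.7·20.61^(-0.1332) = 329.7·0.66829 = 220.335.
Gain = 220.335 / 185.756 = 1.1862 → 1.186.

1.186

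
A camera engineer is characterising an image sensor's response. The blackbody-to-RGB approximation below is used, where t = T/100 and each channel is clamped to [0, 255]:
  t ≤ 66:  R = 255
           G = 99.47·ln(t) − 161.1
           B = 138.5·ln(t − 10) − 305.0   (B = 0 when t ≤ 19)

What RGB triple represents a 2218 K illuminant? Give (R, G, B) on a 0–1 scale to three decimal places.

(1.000, 0.577, 0.162)

t = 2218/100 = 22.18; the t ≤ 66 branch applies.
R = 255 by definition for t ≤ 66.
G = 99.47·ln 22.18 − 161.1 = 99.47·3.0992 − 161.1 = 147.177.
B = 138.5·ln(22.18 − 10) − 305.0 = 138.5·ln 12.18 − 305.0 = 138.5·2.4998 − 305.0 = 41.222.
Dividing each by 255: (1.0000, 0.5772, 0.1617) → (1.000, 0.577, 0.162).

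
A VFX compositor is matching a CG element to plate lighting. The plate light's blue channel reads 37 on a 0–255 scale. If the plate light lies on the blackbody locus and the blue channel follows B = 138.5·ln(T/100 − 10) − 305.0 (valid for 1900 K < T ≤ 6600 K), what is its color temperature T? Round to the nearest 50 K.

2200 K

ln(t − 10) = (37 + 305.0) / 138.5 = 2.4693.
t − 10 = e^2.4693 = 11.814, so t = 21.814.
T = 100·t = 2181 K → 2200 K to the nearest 50 K.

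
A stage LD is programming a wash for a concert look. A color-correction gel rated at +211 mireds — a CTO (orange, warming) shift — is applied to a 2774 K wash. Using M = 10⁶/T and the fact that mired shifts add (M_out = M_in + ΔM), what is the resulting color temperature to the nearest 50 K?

1750 K

M_in = 10⁶/2774 = 360.49 mireds.
M_out = 360.49 + (+211) = 571.49 mireds.
T_out = 10⁶/571.49 = 1749.8 K → 1750 K.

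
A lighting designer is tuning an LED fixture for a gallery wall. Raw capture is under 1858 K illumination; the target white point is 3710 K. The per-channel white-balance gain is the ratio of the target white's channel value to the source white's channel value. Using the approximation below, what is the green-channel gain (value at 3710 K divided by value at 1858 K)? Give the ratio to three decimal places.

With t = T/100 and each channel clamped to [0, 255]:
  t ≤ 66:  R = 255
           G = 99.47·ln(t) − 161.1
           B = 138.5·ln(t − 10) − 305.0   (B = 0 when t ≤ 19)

1.531

At 1858 K (t = 18.58):
  G = 99.47·ln 18.58 − 161.1 = 99.47·2.9221 − 161.1 = 129.560.
At 3710 K (t = 37.1):
  G = 99.47·ln 37.1 − 161.1 = 99.47·3.6136 − 161.1 = 198.346.
Gain = 198.346 / 129.560 = 1.5309 → 1.531.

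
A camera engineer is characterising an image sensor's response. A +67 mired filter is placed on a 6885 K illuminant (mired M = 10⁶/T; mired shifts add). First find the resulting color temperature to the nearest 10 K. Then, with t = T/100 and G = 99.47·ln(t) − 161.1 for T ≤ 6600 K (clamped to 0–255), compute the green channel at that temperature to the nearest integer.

222

M_in = 10⁶/6885 = 145.24; M_out = 145.24 + (+67) = 212.24.
T_out = 10⁶/212.24 = 4711.6 K → 4710 K; t = 47.1.
G = 99.47·ln 47.1 − 161.1 = 99.47·3.8523 − 161.1 = 222.086.
Rounded: 222.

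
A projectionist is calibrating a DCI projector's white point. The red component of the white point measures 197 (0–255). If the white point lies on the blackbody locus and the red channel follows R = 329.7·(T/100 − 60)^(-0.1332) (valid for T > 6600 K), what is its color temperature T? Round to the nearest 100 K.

(t − 60)^(-0.1332) = 197/329.7 = 0.59751.
t − 60 = 0.59751^(1/-0.1332) = 0.59751^(-7.508) = 47.761, so t = 107.761.
T = 100·t = 10776 K → 10800 K to the nearest 100 K.

10800 K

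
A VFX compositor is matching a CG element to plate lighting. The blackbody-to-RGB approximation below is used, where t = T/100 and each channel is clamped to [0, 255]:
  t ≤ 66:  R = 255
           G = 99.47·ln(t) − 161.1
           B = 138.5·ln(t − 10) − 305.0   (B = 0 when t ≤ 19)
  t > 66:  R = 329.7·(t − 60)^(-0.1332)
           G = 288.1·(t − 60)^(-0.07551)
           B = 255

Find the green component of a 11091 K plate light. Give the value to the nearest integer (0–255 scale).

214

t = 11091/100 = 110.91; the t > 66 branch applies.
G = 288.1·(110.91 − 60)^(-0.07551) = 288.1·50.91^(-0.07551) = 288.1·0.74322 = 214.123.
Rounded: 214.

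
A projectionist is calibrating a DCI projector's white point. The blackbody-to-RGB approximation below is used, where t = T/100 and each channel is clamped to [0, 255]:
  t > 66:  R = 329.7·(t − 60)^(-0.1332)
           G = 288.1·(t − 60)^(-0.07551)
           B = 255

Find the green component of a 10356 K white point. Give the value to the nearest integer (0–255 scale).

217

t = 10356/100 = 103.56; the t > 66 branch applies.
G = 288.1·(103.56 − 60)^(-0.07551) = 288.1·43.56^(-0.07551) = 288.1·0.75203 = 216.659.
Rounded: 217.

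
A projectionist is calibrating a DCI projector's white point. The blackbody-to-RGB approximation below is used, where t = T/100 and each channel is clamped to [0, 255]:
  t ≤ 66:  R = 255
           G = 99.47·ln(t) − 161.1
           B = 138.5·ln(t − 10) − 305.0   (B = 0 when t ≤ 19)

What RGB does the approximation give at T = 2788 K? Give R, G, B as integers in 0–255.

t = 2788/100 = 27.88; the t ≤ 66 branch applies.
R = 255 by definition for t ≤ 66.
G = 99.47·ln 27.88 − 161.1 = 99.47·3.3279 − 161.1 = 169.927.
B = 138.5·ln(27.88 − 10) − 305.0 = 138.5·ln 17.88 − 305.0 = 138.5·2.8837 − 305.0 = 94.390.
Rounded: (255, 170, 94).

R=255, G=170, B=94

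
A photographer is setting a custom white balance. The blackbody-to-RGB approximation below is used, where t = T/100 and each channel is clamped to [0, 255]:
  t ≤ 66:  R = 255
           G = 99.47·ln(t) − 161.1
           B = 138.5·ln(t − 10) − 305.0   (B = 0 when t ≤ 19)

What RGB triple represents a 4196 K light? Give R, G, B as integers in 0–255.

R=255, G=211, B=175

t = 4196/100 = 41.96; the t ≤ 66 branch applies.
R = 255 by definition for t ≤ 66.
G = 99.47·ln 41.96 − 161.1 = 99.47·3.7367 − 161.1 = 210.591.
B = 138.5·ln(41.96 − 10) − 305.0 = 138.5·ln 31.96 − 305.0 = 138.5·3.4645 − 305.0 = 174.831.
Rounded: (255, 211, 175).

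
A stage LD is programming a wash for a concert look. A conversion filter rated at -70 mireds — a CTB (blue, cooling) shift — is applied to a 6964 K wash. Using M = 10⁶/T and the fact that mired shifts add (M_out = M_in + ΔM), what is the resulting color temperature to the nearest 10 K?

M_in = 10⁶/6964 = 143.60 mireds.
M_out = 143.60 + (-70) = 73.60 mireds.
T_out = 10⁶/73.60 = 13587.8 K → 13590 K.

13590 K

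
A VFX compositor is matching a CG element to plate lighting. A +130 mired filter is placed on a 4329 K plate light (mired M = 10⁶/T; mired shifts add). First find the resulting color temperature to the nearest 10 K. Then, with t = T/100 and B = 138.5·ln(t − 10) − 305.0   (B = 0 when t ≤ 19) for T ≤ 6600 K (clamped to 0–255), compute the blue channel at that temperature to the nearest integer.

93

M_in = 10⁶/4329 = 231.00; M_out = 231.00 + (+130) = 361.00.
T_out = 10⁶/361.00 = 2770.1 K → 2770 K; t = 27.7.
B = 138.5·ln(27.7 − 10) − 305.0 = 138.5·ln 17.7 − 305.0 = 138.5·2.8736 − 305.0 = 92.989.
Rounded: 93.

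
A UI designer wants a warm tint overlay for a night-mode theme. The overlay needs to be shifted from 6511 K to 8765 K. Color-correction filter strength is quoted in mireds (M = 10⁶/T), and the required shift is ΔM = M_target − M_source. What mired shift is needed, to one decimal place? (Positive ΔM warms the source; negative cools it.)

-39.5 mireds

M_source = 10⁶/6511 = 153.586; M_target = 10⁶/8765 = 114.090.
ΔM = 114.090 − 153.586 = -39.496 → -39.5 mireds, a cooling shift.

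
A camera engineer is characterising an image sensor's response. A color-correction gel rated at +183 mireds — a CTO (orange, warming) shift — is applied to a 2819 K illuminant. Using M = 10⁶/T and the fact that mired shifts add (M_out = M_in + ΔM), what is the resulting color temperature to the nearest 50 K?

1850 K

M_in = 10⁶/2819 = 354.74 mireds.
M_out = 354.74 + (+183) = 537.74 mireds.
T_out = 10⁶/537.74 = 1859.6 K → 1850 K.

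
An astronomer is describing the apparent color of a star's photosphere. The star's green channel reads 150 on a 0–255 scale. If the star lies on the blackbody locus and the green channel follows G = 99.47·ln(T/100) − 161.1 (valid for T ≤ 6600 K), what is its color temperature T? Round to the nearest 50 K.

2300 K

ln t = (150 + 161.1) / 99.47 = 3.1276.
t = e^3.1276 = 22.819.
T = 100·t = 2282 K → 2300 K to the nearest 50 K.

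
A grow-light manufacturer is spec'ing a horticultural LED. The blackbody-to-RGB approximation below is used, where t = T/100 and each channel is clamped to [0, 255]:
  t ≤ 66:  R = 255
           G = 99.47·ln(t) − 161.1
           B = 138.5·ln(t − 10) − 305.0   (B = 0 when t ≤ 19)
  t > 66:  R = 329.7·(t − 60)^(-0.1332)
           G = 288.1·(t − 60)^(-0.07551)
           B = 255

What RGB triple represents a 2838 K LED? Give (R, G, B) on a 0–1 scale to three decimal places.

(1.000, 0.673, 0.385)

t = 2838/100 = 28.38; the t ≤ 66 branch applies.
R = 255 by definition for t ≤ 66.
G = 99.47·ln 28.38 − 161.1 = 99.47·3.3457 − 161.1 = 171.695.
B = 138.5·ln(28.38 − 10) − 305.0 = 138.5·ln 18.38 − 305.0 = 138.5·2.9113 − 305.0 = 98.210.
Dividing each by 255: (1.0000, 0.6733, 0.3851) → (1.000, 0.673, 0.385).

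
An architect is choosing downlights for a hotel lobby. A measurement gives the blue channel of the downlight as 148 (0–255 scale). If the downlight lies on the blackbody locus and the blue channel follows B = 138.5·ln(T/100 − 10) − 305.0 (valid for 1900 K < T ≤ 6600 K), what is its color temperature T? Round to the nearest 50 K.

ln(t − 10) = (148 + 305.0) / 138.5 = 3.2708.
t − 10 = e^3.2708 = 26.331, so t = 36.331.
T = 100·t = 3633 K → 3650 K to the nearest 50 K.

3650 K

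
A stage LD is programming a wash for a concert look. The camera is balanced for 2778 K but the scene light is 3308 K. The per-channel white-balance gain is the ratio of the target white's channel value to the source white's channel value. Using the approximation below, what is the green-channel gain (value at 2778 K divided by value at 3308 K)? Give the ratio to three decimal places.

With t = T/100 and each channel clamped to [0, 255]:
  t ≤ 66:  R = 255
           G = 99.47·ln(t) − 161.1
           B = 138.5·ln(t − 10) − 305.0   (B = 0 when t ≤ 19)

At 3308 K (t = 33.08):
  G = 99.47·ln 33.08 − 161.1 = 99.47·3.4989 − 161.1 = 186.938.
At 2778 K (t = 27.78):
  G = 99.47·ln 27.78 − 161.1 = 99.47·3.3243 − 161.1 = 169.570.
Gain = 169.570 / 186.938 = 0.9071 → 0.907.

0.907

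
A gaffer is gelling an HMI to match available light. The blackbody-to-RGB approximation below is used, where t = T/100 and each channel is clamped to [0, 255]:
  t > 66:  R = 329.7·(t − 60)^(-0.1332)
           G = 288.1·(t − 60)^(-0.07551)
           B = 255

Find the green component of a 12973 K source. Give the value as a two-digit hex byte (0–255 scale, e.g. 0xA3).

t = 12973/100 = 129.73; the t > 66 branch applies.
G = 288.1·(129.73 − 60)^(-0.07551) = 288.1·69.73^(-0.07551) = 288.1·0.72578 = 209.096.
Rounded: 209; in hex, 0xD1.

0xD1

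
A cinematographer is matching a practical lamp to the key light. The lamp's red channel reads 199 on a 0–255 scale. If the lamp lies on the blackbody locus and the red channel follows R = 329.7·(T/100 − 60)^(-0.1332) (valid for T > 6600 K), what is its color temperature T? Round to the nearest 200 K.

(t − 60)^(-0.1332) = 199/329.7 = 0.60358.
t − 60 = 0.60358^(1/-0.1332) = 0.60358^(-7.508) = 44.273, so t = 104.273.
T = 100·t = 10427 K → 10400 K to the nearest 200 K.

10400 K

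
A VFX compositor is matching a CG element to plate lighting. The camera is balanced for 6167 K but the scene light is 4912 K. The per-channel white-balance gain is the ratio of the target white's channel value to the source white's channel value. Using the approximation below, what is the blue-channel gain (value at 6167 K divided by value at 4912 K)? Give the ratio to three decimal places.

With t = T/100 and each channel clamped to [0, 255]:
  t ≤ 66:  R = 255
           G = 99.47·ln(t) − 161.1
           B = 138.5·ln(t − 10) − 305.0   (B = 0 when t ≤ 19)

At 4912 K (t = 49.12):
  B = 138.5·ln(49.12 − 10) − 305.0 = 138.5·ln 39.12 − 305.0 = 138.5·3.6666 − 305.0 = 202.829.
At 6167 K (t = 61.67):
  B = 138.5·ln(61.67 − 10) − 305.0 = 138.5·ln 51.67 − 305.0 = 138.5·3.9449 − 305.0 = 241.366.
Gain = 241.366 / 202.829 = 1.1900 → 1.190.

1.190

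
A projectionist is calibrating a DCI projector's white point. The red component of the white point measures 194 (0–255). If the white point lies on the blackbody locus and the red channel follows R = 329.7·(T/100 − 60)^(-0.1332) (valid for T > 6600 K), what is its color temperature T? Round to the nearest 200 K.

(t − 60)^(-0.1332) = 194/329.7 = 0.58841.
t − 60 = 0.58841^(1/-0.1332) = 0.58841^(-7.508) = 53.593, so t = 113.593.
T = 100·t = 11359 K → 11400 K to the nearest 200 K.

11400 K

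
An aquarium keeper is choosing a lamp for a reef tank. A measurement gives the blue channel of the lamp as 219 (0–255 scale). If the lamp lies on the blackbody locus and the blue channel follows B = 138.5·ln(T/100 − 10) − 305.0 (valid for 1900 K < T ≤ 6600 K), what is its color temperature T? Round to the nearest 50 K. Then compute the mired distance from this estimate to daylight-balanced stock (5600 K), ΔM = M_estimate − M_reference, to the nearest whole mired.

ln(t − 10) = (219 + 305.0) / 138.5 = 3.7834.
t − 10 = e^3.7834 = 43.965, so t = 53.965.
T = 100·t = 5396 K → 5400 K to the nearest 50 K.
M_estimate = 10⁶/5400 = 185.19; M_reference = 10⁶/5600 = 178.57.
ΔM = 185.19 − 178.57 = 6.61 → +7 mireds.

+7 mireds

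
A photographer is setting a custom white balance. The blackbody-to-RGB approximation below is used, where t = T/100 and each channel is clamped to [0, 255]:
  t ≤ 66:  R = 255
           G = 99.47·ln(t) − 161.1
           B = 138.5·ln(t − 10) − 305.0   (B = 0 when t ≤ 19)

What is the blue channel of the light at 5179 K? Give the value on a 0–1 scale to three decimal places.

t = 5179/100 = 51.79; the t ≤ 66 branch applies.
B = 138.5·ln(51.79 − 10) − 305.0 = 138.5·ln 41.79 − 305.0 = 138.5·3.7327 − 305.0 = 211.973.
On a 0–1 scale: 211.973/255 = 0.8313 → 0.831.

0.831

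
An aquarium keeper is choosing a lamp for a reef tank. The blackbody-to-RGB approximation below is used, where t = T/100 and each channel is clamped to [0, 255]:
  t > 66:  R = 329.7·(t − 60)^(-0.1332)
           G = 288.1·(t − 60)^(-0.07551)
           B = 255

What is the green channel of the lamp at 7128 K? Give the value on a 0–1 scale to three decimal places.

0.941

t = 7128/100 = 71.28; the t > 66 branch applies.
G = 288.1·(71.28 − 60)^(-0.07551) = 288.1·11.28^(-0.07551) = 288.1·0.83280 = 239.929.
On a 0–1 scale: 239.929/255 = 0.9409 → 0.941.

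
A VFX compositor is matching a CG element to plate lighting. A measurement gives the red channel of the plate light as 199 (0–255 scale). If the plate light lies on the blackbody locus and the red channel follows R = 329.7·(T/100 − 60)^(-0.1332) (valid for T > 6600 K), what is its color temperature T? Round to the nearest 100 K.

10400 K

(t − 60)^(-0.1332) = 199/329.7 = 0.60358.
t − 60 = 0.60358^(1/-0.1332) = 0.60358^(-7.508) = 44.273, so t = 104.273.
T = 100·t = 10427 K → 10400 K to the nearest 100 K.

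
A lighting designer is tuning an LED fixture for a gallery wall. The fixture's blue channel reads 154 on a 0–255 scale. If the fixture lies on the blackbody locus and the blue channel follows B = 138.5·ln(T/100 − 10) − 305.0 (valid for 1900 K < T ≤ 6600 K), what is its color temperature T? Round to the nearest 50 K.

3750 K

ln(t − 10) = (154 + 305.0) / 138.5 = 3.3141.
t − 10 = e^3.3141 = 27.497, so t = 37.497.
T = 100·t = 3750 K → 3750 K to the nearest 50 K.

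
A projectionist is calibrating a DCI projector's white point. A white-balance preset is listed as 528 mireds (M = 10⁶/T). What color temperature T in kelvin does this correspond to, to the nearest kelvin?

T = 10⁶ / 528 = 1893.94 K → 1894 K.

1894 K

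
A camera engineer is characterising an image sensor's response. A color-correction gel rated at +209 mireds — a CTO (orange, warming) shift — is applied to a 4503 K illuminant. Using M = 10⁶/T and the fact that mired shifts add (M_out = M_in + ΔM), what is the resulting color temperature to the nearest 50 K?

M_in = 10⁶/4503 = 222.07 mireds.
M_out = 222.07 + (+209) = 431.07 mireds.
T_out = 10⁶/431.07 = 2319.8 K → 2300 K.

2300 K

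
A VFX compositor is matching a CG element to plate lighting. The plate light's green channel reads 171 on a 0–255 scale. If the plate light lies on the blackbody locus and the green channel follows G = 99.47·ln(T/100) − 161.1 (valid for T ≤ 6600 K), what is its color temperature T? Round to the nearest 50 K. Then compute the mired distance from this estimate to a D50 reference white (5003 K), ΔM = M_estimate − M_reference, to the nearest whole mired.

ln t = (171 + 161.1) / 99.47 = 3.3387.
t = e^3.3387 = 28.182.
T = 100·t = 2818 K → 2800 K to the nearest 50 K.
M_estimate = 10⁶/2800 = 357.14; M_reference = 10⁶/5003 = 199.88.
ΔM = 357.14 − 199.88 = 157.26 → +157 mireds.

+157 mireds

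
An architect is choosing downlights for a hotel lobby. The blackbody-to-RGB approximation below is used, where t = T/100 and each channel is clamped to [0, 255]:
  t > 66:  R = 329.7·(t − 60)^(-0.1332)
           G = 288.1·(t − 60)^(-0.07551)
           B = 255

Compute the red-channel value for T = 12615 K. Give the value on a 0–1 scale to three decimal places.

0.740

t = 12615/100 = 126.15; the t > 66 branch applies.
R = 329.7·(126.15 − 60)^(-0.1332) = 329.7·66.15^(-0.1332) = 329.7·0.57214 = 188.636.
On a 0–1 scale: 188.636/255 = 0.7397 → 0.740.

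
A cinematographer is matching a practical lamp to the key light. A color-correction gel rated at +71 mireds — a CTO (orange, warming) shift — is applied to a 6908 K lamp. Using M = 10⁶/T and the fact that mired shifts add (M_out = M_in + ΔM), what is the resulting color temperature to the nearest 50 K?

4650 K

M_in = 10⁶/6908 = 144.76 mireds.
M_out = 144.76 + (+71) = 215.76 mireds.
T_out = 10⁶/215.76 = 4634.8 K → 4650 K.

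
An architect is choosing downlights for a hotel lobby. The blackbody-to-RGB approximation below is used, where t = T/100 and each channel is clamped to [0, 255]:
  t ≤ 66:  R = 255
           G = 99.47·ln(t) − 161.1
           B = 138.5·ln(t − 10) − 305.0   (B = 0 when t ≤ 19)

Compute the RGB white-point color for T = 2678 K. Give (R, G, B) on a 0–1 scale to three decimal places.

(1.000, 0.651, 0.336)

t = 2678/100 = 26.78; the t ≤ 66 branch applies.
R = 255 by definition for t ≤ 66.
G = 99.47·ln 26.78 − 161.1 = 99.47·3.2877 − 161.1 = 165.923.
B = 138.5·ln(26.78 − 10) − 305.0 = 138.5·ln 16.78 − 305.0 = 138.5·2.8202 − 305.0 = 85.596.
Dividing each by 255: (1.0000, 0.6507, 0.3357) → (1.000, 0.651, 0.336).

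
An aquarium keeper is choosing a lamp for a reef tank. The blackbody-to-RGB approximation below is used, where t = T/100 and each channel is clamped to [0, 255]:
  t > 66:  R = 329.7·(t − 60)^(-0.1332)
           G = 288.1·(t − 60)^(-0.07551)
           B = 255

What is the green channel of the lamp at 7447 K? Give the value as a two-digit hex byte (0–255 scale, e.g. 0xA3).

t = 7447/100 = 74.47; the t > 66 branch applies.
G = 288.1·(74.47 − 60)^(-0.07551) = 288.1·14.47^(-0.07551) = 288.1·0.81728 = 235.460.
Rounded: 235; in hex, 0xEB.

0xEB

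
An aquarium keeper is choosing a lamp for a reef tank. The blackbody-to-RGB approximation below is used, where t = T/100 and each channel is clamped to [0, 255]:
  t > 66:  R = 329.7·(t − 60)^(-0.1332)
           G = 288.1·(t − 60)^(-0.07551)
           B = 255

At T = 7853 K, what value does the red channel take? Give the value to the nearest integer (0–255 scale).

t = 7853/100 = 78.53; the t > 66 branch applies.
R = 329.7·(78.53 − 60)^(-0.1332) = 329.7·18.53^(-0.1332) = 329.7·0.67783 = 223.480.
Rounded: 223.

223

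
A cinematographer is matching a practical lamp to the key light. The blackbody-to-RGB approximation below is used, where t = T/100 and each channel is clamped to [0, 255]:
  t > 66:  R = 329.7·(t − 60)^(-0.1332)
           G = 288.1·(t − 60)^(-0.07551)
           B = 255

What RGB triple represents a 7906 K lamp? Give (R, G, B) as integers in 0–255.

(223, 231, 255)

t = 7906/100 = 79.06; the t > 66 branch applies.
R = 329.7·(79.06 − 60)^(-0.1332) = 329.7·19.06^(-0.1332) = 329.7·0.67529 = 222.642.
G = 288.1·(79.06 − 60)^(-0.07551) = 288.1·19.06^(-0.07551) = 288.1·0.80046 = 230.612.
B = 255 by definition for t > 66.
Rounded: (223, 231, 255).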